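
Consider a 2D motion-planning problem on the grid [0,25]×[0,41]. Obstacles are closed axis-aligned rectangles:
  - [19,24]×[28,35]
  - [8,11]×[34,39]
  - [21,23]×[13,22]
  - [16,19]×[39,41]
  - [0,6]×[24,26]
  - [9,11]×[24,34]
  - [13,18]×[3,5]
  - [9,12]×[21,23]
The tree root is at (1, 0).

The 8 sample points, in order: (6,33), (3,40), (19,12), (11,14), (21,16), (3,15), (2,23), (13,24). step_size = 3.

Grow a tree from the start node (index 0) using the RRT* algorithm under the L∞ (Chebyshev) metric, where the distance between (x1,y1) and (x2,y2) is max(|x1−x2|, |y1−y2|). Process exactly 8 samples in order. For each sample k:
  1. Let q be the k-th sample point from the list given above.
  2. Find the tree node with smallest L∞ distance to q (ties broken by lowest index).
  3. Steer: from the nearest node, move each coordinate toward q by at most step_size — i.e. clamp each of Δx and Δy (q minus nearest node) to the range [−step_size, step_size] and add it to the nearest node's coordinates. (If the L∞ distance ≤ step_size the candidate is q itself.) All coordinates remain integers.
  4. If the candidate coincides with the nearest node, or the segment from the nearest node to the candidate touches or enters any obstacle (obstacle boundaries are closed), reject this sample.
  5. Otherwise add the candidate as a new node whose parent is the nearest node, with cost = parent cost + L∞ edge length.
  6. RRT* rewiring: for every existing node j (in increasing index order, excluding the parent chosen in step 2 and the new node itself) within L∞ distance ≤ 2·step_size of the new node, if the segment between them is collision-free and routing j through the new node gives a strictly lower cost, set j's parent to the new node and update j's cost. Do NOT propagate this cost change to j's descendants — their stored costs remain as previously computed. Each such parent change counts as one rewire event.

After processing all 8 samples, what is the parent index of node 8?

Parent of node 8: 7

1. q=(6,33) nearest=0 d=33 new=(4,3) → add node 1 parent=0 cost=3
2. q=(3,40) nearest=1 d=37 new=(3,6) → add node 2 parent=1 cost=6
3. q=(19,12) nearest=1 d=15 new=(7,6) → add node 3 parent=1 cost=6
4. q=(11,14) nearest=2 d=8 new=(6,9) → add node 4 parent=2 cost=9
5. q=(21,16) nearest=3 d=14 new=(10,9) → add node 5 parent=3 cost=9
6. q=(3,15) nearest=4 d=6 new=(3,12) → add node 6 parent=4 cost=12
7. q=(2,23) nearest=6 d=11 new=(2,15) → add node 7 parent=6 cost=15
8. q=(13,24) nearest=7 d=11 new=(5,18) → add node 8 parent=7 cost=18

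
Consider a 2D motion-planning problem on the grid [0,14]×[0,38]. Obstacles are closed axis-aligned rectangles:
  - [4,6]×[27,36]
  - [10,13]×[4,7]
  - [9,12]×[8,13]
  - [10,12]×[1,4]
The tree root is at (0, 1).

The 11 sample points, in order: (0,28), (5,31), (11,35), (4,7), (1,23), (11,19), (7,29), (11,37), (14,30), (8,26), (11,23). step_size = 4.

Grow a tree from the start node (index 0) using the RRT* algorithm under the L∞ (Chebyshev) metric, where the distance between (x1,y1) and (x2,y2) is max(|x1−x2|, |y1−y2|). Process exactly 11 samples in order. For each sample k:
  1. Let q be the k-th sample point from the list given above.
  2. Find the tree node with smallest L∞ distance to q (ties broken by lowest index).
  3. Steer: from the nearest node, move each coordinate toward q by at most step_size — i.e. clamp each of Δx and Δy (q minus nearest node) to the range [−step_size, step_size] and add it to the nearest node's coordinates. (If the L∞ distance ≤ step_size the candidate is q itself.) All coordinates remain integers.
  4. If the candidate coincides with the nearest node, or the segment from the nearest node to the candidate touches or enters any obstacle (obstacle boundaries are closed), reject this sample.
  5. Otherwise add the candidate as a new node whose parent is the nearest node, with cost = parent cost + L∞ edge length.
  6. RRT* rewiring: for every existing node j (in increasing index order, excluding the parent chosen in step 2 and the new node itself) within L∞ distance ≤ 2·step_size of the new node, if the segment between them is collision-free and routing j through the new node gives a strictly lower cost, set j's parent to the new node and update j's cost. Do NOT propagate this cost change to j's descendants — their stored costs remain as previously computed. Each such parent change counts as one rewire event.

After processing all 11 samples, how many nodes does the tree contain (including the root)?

Node count: 12

1. q=(0,28) nearest=0 d=27 new=(0,5) → add node 1 parent=0 cost=4
2. q=(5,31) nearest=1 d=26 new=(4,9) → add node 2 parent=1 cost=8
3. q=(11,35) nearest=2 d=26 new=(8,13) → add node 3 parent=2 cost=12
4. q=(4,7) nearest=2 d=2 new=(4,7) → add node 4 parent=2 cost=10
5. q=(1,23) nearest=3 d=10 new=(4,17) → add node 5 parent=3 cost=16
6. q=(11,19) nearest=3 d=6 new=(11,17) → add node 6 parent=3 cost=16
7. q=(7,29) nearest=5 d=12 new=(7,21) → add node 7 parent=5 cost=20
8. q=(11,37) nearest=7 d=16 new=(11,25) → add node 8 parent=7 cost=24
9. q=(14,30) nearest=8 d=5 new=(14,29) → add node 9 parent=8 cost=28
10. q=(8,26) nearest=8 d=3 new=(8,26) → add node 10 parent=8 cost=27
11. q=(11,23) nearest=8 d=2 new=(11,23) → add node 11 parent=8 cost=26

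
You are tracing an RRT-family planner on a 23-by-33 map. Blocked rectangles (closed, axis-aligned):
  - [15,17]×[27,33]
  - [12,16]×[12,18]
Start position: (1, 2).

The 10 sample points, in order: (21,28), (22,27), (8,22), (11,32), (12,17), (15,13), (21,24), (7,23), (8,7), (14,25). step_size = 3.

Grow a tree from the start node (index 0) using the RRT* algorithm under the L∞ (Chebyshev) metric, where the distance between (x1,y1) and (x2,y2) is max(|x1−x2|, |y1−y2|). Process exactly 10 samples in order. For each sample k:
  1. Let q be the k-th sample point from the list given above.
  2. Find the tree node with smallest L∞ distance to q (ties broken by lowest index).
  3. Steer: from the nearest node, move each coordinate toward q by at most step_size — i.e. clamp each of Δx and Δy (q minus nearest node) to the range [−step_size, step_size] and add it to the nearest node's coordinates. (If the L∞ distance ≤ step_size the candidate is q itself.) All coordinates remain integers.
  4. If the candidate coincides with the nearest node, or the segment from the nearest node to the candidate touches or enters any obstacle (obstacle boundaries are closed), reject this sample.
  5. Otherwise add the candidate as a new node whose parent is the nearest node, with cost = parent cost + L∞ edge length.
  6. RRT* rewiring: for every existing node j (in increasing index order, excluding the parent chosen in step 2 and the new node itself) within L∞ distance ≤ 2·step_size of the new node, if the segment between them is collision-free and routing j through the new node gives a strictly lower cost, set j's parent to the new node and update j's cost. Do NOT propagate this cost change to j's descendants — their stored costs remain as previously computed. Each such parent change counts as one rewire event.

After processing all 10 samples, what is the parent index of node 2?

Parent of node 2: 1

1. q=(21,28) nearest=0 d=26 new=(4,5) → add node 1 parent=0 cost=3
2. q=(22,27) nearest=1 d=22 new=(7,8) → add node 2 parent=1 cost=6
3. q=(8,22) nearest=2 d=14 new=(8,11) → add node 3 parent=2 cost=9
4. q=(11,32) nearest=3 d=21 new=(11,14) → add node 4 parent=3 cost=12
5. q=(12,17) nearest=4 d=3 new=(12,17) → blocked by [12,16]×[12,18], reject
6. q=(15,13) nearest=4 d=4 new=(14,13) → blocked by [12,16]×[12,18], reject
7. q=(21,24) nearest=4 d=10 new=(14,17) → blocked by [12,16]×[12,18], reject
8. q=(7,23) nearest=4 d=9 new=(8,17) → add node 5 parent=4 cost=15
9. q=(8,7) nearest=2 d=1 new=(8,7) → add node 6 parent=2 cost=7
10. q=(14,25) nearest=5 d=8 new=(11,20) → add node 7 parent=5 cost=18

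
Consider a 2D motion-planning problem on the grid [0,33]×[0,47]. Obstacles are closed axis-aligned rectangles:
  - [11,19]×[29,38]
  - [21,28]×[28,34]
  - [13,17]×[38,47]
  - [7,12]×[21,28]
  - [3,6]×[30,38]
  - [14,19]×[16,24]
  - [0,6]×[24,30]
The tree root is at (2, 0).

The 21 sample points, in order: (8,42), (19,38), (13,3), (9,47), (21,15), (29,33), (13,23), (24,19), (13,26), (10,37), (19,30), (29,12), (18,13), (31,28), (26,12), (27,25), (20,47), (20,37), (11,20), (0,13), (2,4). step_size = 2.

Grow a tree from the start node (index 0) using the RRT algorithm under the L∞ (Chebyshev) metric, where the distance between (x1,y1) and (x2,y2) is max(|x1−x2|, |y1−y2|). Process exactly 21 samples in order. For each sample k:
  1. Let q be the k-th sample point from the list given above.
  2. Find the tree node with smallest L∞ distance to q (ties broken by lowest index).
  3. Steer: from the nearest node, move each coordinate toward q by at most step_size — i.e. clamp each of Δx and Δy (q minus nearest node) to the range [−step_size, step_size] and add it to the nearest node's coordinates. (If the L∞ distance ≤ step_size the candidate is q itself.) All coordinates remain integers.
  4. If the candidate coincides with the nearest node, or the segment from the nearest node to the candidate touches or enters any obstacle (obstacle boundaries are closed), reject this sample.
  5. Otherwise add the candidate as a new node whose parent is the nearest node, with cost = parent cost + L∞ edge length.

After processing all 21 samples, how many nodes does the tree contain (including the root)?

1. q=(8,42) nearest=0 d=42 new=(4,2) → add node 1 parent=0 cost=2
2. q=(19,38) nearest=1 d=36 new=(6,4) → add node 2 parent=1 cost=4
3. q=(13,3) nearest=2 d=7 new=(8,3) → add node 3 parent=2 cost=6
4. q=(9,47) nearest=2 d=43 new=(8,6) → add node 4 parent=2 cost=6
5. q=(21,15) nearest=3 d=13 new=(10,5) → add node 5 parent=3 cost=8
6. q=(29,33) nearest=4 d=27 new=(10,8) → add node 6 parent=4 cost=8
7. q=(13,23) nearest=6 d=15 new=(12,10) → add node 7 parent=6 cost=10
8. q=(24,19) nearest=7 d=12 new=(14,12) → add node 8 parent=7 cost=12
9. q=(13,26) nearest=8 d=14 new=(13,14) → add node 9 parent=8 cost=14
10. q=(10,37) nearest=9 d=23 new=(11,16) → add node 10 parent=9 cost=16
11. q=(19,30) nearest=10 d=14 new=(13,18) → add node 11 parent=10 cost=18
12. q=(29,12) nearest=8 d=15 new=(16,12) → add node 12 parent=8 cost=14
13. q=(18,13) nearest=12 d=2 new=(18,13) → add node 13 parent=12 cost=16
14. q=(31,28) nearest=13 d=15 new=(20,15) → add node 14 parent=13 cost=18
15. q=(26,12) nearest=14 d=6 new=(22,13) → add node 15 parent=14 cost=20
16. q=(27,25) nearest=14 d=10 new=(22,17) → add node 16 parent=14 cost=20
17. q=(20,47) nearest=11 d=29 new=(15,20) → blocked by [14,19]×[16,24], reject
18. q=(20,37) nearest=11 d=19 new=(15,20) → blocked by [14,19]×[16,24], reject
19. q=(11,20) nearest=11 d=2 new=(11,20) → add node 17 parent=11 cost=20
20. q=(0,13) nearest=4 d=8 new=(6,8) → add node 18 parent=4 cost=8
21. q=(2,4) nearest=1 d=2 new=(2,4) → add node 19 parent=1 cost=4

Node count: 20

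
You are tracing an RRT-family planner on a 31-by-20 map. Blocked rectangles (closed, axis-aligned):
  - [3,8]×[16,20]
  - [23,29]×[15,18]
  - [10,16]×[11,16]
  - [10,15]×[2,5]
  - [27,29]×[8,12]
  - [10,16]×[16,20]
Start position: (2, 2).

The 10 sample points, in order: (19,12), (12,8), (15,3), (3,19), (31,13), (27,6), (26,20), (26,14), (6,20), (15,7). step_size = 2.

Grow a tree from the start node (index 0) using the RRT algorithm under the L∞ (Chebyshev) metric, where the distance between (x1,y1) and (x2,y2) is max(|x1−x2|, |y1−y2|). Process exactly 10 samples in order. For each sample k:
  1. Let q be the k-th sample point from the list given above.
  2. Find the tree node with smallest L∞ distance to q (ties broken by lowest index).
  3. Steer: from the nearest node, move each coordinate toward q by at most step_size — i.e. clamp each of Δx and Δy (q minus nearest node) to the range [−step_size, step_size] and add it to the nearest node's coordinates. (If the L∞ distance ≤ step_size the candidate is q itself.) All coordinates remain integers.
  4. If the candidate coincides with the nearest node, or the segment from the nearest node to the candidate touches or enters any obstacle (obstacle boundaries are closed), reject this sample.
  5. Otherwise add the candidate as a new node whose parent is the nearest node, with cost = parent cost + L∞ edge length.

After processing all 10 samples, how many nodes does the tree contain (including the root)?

1. q=(19,12) nearest=0 d=17 new=(4,4) → add node 1 parent=0 cost=2
2. q=(12,8) nearest=1 d=8 new=(6,6) → add node 2 parent=1 cost=4
3. q=(15,3) nearest=2 d=9 new=(8,4) → add node 3 parent=2 cost=6
4. q=(3,19) nearest=2 d=13 new=(4,8) → add node 4 parent=2 cost=6
5. q=(31,13) nearest=3 d=23 new=(10,6) → add node 5 parent=3 cost=8
6. q=(27,6) nearest=5 d=17 new=(12,6) → add node 6 parent=5 cost=10
7. q=(26,20) nearest=6 d=14 new=(14,8) → add node 7 parent=6 cost=12
8. q=(26,14) nearest=7 d=12 new=(16,10) → add node 8 parent=7 cost=14
9. q=(6,20) nearest=8 d=10 new=(14,12) → blocked by [10,16]×[11,16], reject
10. q=(15,7) nearest=7 d=1 new=(15,7) → add node 9 parent=7 cost=13

Node count: 10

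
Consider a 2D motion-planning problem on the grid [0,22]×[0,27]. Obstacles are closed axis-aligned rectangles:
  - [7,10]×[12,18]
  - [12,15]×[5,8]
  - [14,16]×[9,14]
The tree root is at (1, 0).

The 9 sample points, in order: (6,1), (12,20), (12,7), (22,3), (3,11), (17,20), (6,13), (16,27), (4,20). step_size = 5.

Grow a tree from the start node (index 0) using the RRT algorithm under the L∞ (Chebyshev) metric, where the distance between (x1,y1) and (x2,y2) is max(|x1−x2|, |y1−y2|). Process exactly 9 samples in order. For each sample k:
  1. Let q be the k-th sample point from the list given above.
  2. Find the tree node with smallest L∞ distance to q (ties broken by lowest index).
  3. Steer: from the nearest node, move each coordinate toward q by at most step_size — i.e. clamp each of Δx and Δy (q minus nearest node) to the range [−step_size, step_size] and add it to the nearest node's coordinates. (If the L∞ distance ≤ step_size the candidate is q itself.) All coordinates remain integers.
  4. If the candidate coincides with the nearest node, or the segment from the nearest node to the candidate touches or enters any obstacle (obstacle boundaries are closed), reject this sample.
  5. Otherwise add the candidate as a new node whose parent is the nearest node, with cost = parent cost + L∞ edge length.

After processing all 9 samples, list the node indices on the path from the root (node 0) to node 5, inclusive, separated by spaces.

Path: 0 1 2 3 4 5

1. q=(6,1) nearest=0 d=5 new=(6,1) → add node 1 parent=0 cost=5
2. q=(12,20) nearest=1 d=19 new=(11,6) → add node 2 parent=1 cost=10
3. q=(12,7) nearest=2 d=1 new=(12,7) → blocked by [12,15]×[5,8], reject
4. q=(22,3) nearest=2 d=11 new=(16,3) → blocked by [12,15]×[5,8], reject
5. q=(3,11) nearest=2 d=8 new=(6,11) → add node 3 parent=2 cost=15
6. q=(17,20) nearest=3 d=11 new=(11,16) → blocked by [7,10]×[12,18], reject
7. q=(6,13) nearest=3 d=2 new=(6,13) → add node 4 parent=3 cost=17
8. q=(16,27) nearest=4 d=14 new=(11,18) → blocked by [7,10]×[12,18], reject
9. q=(4,20) nearest=4 d=7 new=(4,18) → add node 5 parent=4 cost=22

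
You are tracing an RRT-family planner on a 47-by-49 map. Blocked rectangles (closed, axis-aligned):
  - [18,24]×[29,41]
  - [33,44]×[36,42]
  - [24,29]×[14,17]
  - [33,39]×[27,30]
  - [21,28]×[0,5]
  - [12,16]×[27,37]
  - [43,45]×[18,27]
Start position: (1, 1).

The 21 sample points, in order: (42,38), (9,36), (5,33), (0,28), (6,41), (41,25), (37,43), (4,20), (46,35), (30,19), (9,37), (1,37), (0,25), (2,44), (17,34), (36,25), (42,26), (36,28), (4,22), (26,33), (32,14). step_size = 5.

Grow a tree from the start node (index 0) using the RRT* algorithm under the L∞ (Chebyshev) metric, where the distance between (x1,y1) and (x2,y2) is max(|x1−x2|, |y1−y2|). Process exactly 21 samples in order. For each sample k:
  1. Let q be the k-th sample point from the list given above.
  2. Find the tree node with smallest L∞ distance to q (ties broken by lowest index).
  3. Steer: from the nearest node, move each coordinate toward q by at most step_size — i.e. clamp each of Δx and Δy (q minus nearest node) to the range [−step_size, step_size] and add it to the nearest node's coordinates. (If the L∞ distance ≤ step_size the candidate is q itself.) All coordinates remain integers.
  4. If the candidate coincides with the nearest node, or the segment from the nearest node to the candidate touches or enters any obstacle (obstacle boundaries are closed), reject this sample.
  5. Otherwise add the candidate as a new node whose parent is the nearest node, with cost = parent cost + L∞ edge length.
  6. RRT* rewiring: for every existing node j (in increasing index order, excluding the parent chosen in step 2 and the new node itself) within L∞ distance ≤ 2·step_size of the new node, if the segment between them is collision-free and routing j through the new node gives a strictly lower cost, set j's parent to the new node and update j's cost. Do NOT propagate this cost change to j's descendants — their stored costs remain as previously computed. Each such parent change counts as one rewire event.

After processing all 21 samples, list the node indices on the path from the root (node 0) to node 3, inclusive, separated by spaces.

Path: 0 1 2 3

1. q=(42,38) nearest=0 d=41 new=(6,6) → add node 1 parent=0 cost=5
2. q=(9,36) nearest=1 d=30 new=(9,11) → add node 2 parent=1 cost=10
3. q=(5,33) nearest=2 d=22 new=(5,16) → add node 3 parent=2 cost=15
4. q=(0,28) nearest=3 d=12 new=(0,21) → add node 4 parent=3 cost=20
5. q=(6,41) nearest=4 d=20 new=(5,26) → add node 5 parent=4 cost=25
6. q=(41,25) nearest=2 d=32 new=(14,16) → add node 6 parent=2 cost=15
7. q=(37,43) nearest=6 d=27 new=(19,21) → add node 7 parent=6 cost=20
8. q=(4,20) nearest=3 d=4 new=(4,20) → add node 8 parent=3 cost=19
9. q=(46,35) nearest=7 d=27 new=(24,26) → add node 9 parent=7 cost=25
10. q=(30,19) nearest=9 d=7 new=(29,21) → add node 10 parent=9 cost=30
11. q=(9,37) nearest=5 d=11 new=(9,31) → add node 11 parent=5 cost=30
12. q=(1,37) nearest=11 d=8 new=(4,36) → add node 12 parent=11 cost=35
13. q=(0,25) nearest=4 d=4 new=(0,25) → add node 13 parent=4 cost=24
14. q=(2,44) nearest=12 d=8 new=(2,41) → add node 14 parent=12 cost=40
15. q=(17,34) nearest=9 d=8 new=(19,31) → blocked by [18,24]×[29,41], reject
16. q=(36,25) nearest=10 d=7 new=(34,25) → add node 15 parent=10 cost=35
17. q=(42,26) nearest=15 d=8 new=(39,26) → add node 16 parent=15 cost=40
18. q=(36,28) nearest=15 d=3 new=(36,28) → blocked by [33,39]×[27,30], reject
19. q=(4,22) nearest=8 d=2 new=(4,22) → add node 17 parent=8 cost=21
20. q=(26,33) nearest=9 d=7 new=(26,31) → add node 18 parent=9 cost=30
21. q=(32,14) nearest=10 d=7 new=(32,16) → add node 19 parent=10 cost=35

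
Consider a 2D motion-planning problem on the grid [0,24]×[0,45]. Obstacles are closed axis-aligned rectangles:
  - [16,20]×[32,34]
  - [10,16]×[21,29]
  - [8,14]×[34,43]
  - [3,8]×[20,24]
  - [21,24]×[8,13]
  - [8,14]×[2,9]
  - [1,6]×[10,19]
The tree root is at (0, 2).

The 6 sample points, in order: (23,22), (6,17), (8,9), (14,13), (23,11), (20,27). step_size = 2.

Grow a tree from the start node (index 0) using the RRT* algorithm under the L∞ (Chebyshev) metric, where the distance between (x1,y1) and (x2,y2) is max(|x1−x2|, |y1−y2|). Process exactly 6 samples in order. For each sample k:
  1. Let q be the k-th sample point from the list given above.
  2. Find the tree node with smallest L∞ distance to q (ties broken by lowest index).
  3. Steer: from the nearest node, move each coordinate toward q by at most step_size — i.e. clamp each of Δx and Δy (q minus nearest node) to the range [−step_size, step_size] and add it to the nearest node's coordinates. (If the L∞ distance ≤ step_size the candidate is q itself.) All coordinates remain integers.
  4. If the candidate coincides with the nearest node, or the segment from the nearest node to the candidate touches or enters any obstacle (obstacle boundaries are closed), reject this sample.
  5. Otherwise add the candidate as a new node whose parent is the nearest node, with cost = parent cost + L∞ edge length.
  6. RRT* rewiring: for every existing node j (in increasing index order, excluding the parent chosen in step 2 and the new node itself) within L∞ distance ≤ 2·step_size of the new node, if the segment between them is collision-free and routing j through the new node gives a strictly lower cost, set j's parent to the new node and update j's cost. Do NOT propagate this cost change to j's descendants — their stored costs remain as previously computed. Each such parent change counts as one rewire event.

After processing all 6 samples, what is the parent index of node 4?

Parent of node 4: 3

1. q=(23,22) nearest=0 d=23 new=(2,4) → add node 1 parent=0 cost=2
2. q=(6,17) nearest=1 d=13 new=(4,6) → add node 2 parent=1 cost=4
3. q=(8,9) nearest=2 d=4 new=(6,8) → add node 3 parent=2 cost=6
4. q=(14,13) nearest=3 d=8 new=(8,10) → add node 4 parent=3 cost=8
5. q=(23,11) nearest=4 d=15 new=(10,11) → add node 5 parent=4 cost=10
6. q=(20,27) nearest=5 d=16 new=(12,13) → add node 6 parent=5 cost=12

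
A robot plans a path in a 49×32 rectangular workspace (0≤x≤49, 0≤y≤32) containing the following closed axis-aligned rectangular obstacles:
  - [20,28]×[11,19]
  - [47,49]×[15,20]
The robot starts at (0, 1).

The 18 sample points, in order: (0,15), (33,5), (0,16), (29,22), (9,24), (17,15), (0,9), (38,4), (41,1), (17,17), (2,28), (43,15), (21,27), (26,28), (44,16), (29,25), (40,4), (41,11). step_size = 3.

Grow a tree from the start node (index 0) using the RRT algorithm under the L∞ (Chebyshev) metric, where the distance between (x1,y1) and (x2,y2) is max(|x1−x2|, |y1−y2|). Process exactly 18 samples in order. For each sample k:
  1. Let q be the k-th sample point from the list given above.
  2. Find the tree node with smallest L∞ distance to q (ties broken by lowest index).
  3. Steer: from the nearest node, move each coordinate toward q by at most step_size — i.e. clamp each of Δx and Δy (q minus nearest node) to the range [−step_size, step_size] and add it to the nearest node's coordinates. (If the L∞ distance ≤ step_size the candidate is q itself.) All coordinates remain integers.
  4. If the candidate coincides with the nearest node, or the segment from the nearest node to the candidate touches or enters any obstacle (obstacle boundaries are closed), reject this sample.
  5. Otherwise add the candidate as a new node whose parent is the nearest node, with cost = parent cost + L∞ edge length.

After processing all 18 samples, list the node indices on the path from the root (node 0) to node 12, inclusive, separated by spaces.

Path: 0 2 4 6 8 9 12

1. q=(0,15) nearest=0 d=14 new=(0,4) → add node 1 parent=0 cost=3
2. q=(33,5) nearest=0 d=33 new=(3,4) → add node 2 parent=0 cost=3
3. q=(0,16) nearest=1 d=12 new=(0,7) → add node 3 parent=1 cost=6
4. q=(29,22) nearest=2 d=26 new=(6,7) → add node 4 parent=2 cost=6
5. q=(9,24) nearest=3 d=17 new=(3,10) → add node 5 parent=3 cost=9
6. q=(17,15) nearest=4 d=11 new=(9,10) → add node 6 parent=4 cost=9
7. q=(0,9) nearest=3 d=2 new=(0,9) → add node 7 parent=3 cost=8
8. q=(38,4) nearest=6 d=29 new=(12,7) → add node 8 parent=6 cost=12
9. q=(41,1) nearest=8 d=29 new=(15,4) → add node 9 parent=8 cost=15
10. q=(17,17) nearest=6 d=8 new=(12,13) → add node 10 parent=6 cost=12
11. q=(2,28) nearest=10 d=15 new=(9,16) → add node 11 parent=10 cost=15
12. q=(43,15) nearest=9 d=28 new=(18,7) → add node 12 parent=9 cost=18
13. q=(21,27) nearest=11 d=12 new=(12,19) → add node 13 parent=11 cost=18
14. q=(26,28) nearest=13 d=14 new=(15,22) → add node 14 parent=13 cost=21
15. q=(44,16) nearest=12 d=26 new=(21,10) → add node 15 parent=12 cost=21
16. q=(29,25) nearest=14 d=14 new=(18,25) → add node 16 parent=14 cost=24
17. q=(40,4) nearest=15 d=19 new=(24,7) → add node 17 parent=15 cost=24
18. q=(41,11) nearest=17 d=17 new=(27,10) → add node 18 parent=17 cost=27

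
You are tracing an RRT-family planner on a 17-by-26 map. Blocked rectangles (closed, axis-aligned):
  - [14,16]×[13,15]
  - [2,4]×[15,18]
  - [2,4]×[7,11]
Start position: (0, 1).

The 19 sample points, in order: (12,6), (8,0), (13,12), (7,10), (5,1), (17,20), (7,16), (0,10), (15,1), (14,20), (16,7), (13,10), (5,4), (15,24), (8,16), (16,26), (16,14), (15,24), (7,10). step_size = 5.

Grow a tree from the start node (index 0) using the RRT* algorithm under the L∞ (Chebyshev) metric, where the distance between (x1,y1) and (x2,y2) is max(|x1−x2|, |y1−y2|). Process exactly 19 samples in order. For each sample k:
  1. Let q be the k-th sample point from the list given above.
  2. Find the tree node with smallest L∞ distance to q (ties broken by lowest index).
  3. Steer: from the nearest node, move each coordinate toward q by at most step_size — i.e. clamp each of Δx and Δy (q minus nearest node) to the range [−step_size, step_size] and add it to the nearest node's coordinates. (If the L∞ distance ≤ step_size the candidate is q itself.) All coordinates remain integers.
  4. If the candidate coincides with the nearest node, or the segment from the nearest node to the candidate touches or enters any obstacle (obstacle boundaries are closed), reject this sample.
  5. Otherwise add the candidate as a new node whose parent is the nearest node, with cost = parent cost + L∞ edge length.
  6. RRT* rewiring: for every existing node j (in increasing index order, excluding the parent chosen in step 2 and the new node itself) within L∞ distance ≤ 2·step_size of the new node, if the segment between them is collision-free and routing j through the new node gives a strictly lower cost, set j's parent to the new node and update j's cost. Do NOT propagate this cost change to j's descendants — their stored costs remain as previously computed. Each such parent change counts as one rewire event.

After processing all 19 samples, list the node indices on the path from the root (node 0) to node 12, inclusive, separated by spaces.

Path: 0 1 3 6 8 12

1. q=(12,6) nearest=0 d=12 new=(5,6) → add node 1 parent=0 cost=5
2. q=(8,0) nearest=1 d=6 new=(8,1) → add node 2 parent=1 cost=10
3. q=(13,12) nearest=1 d=8 new=(10,11) → add node 3 parent=1 cost=10
4. q=(7,10) nearest=3 d=3 new=(7,10) → add node 4 parent=3 cost=13
5. q=(5,1) nearest=2 d=3 new=(5,1) → add node 5 parent=2 cost=13
6. q=(17,20) nearest=3 d=9 new=(15,16) → blocked by [14,16]×[13,15], reject
7. q=(7,16) nearest=3 d=5 new=(7,16) → add node 6 parent=3 cost=15
8. q=(0,10) nearest=1 d=5 new=(0,10) → blocked by [2,4]×[7,11], reject
9. q=(15,1) nearest=2 d=7 new=(13,1) → add node 7 parent=2 cost=15
10. q=(14,20) nearest=6 d=7 new=(12,20) → add node 8 parent=6 cost=20
11. q=(16,7) nearest=3 d=6 new=(15,7) → add node 9 parent=3 cost=15
12. q=(13,10) nearest=3 d=3 new=(13,10) → add node 10 parent=3 cost=13
13. q=(5,4) nearest=1 d=2 new=(5,4) → add node 11 parent=1 cost=7; rewire 5→11 (10<13)
14. q=(15,24) nearest=8 d=4 new=(15,24) → add node 12 parent=8 cost=24
15. q=(8,16) nearest=6 d=1 new=(8,16) → add node 13 parent=6 cost=16
16. q=(16,26) nearest=12 d=2 new=(16,26) → add node 14 parent=12 cost=26
17. q=(16,14) nearest=10 d=4 new=(16,14) → blocked by [14,16]×[13,15], reject
18. q=(15,24) nearest=12 d=0 → coincident, reject
19. q=(7,10) nearest=4 d=0 → coincident, reject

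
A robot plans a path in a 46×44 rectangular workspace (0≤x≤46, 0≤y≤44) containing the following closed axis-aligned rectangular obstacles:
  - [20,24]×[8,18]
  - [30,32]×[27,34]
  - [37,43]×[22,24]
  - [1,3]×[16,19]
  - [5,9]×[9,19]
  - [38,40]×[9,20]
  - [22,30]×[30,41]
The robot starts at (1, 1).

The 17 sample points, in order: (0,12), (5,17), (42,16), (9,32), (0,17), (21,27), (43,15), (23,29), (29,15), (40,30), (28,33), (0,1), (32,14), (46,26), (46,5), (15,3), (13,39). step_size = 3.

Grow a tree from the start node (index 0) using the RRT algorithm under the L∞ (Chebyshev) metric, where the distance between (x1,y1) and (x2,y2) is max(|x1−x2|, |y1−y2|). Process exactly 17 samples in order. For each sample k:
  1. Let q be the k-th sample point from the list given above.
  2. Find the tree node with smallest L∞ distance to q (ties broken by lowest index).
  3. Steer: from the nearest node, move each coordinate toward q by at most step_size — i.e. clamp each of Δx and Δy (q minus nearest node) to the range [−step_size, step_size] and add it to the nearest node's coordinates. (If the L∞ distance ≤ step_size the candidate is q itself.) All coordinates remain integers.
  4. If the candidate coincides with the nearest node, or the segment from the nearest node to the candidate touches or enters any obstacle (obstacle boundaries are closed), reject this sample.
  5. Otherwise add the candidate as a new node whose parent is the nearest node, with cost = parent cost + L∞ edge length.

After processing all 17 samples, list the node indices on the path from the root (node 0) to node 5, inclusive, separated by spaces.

Path: 0 1 2 5

1. q=(0,12) nearest=0 d=11 new=(0,4) → add node 1 parent=0 cost=3
2. q=(5,17) nearest=1 d=13 new=(3,7) → add node 2 parent=1 cost=6
3. q=(42,16) nearest=2 d=39 new=(6,10) → blocked by [5,9]×[9,19], reject
4. q=(9,32) nearest=2 d=25 new=(6,10) → blocked by [5,9]×[9,19], reject
5. q=(0,17) nearest=2 d=10 new=(0,10) → add node 3 parent=2 cost=9
6. q=(21,27) nearest=2 d=20 new=(6,10) → blocked by [5,9]×[9,19], reject
7. q=(43,15) nearest=2 d=40 new=(6,10) → blocked by [5,9]×[9,19], reject
8. q=(23,29) nearest=2 d=22 new=(6,10) → blocked by [5,9]×[9,19], reject
9. q=(29,15) nearest=2 d=26 new=(6,10) → blocked by [5,9]×[9,19], reject
10. q=(40,30) nearest=2 d=37 new=(6,10) → blocked by [5,9]×[9,19], reject
11. q=(28,33) nearest=2 d=26 new=(6,10) → blocked by [5,9]×[9,19], reject
12. q=(0,1) nearest=0 d=1 new=(0,1) → add node 4 parent=0 cost=1
13. q=(32,14) nearest=2 d=29 new=(6,10) → blocked by [5,9]×[9,19], reject
14. q=(46,26) nearest=2 d=43 new=(6,10) → blocked by [5,9]×[9,19], reject
15. q=(46,5) nearest=2 d=43 new=(6,5) → add node 5 parent=2 cost=9
16. q=(15,3) nearest=5 d=9 new=(9,3) → add node 6 parent=5 cost=12
17. q=(13,39) nearest=3 d=29 new=(3,13) → add node 7 parent=3 cost=12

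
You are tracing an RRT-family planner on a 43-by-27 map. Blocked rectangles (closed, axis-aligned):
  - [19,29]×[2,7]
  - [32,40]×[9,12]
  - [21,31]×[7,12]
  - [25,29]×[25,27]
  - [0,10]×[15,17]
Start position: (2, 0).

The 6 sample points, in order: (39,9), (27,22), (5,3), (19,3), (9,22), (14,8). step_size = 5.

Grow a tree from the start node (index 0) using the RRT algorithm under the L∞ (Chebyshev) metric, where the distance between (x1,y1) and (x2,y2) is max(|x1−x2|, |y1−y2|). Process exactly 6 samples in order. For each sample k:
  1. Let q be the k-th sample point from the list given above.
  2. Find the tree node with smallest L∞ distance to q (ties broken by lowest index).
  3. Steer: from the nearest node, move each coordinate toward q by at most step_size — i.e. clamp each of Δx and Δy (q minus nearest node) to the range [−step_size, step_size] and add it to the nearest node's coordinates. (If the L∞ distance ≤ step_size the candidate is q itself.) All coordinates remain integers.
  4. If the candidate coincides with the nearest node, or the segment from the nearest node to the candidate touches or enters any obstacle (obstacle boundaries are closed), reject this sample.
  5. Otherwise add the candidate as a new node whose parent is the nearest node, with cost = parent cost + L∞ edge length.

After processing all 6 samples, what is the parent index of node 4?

1. q=(39,9) nearest=0 d=37 new=(7,5) → add node 1 parent=0 cost=5
2. q=(27,22) nearest=1 d=20 new=(12,10) → add node 2 parent=1 cost=10
3. q=(5,3) nearest=1 d=2 new=(5,3) → add node 3 parent=1 cost=7
4. q=(19,3) nearest=2 d=7 new=(17,5) → add node 4 parent=2 cost=15
5. q=(9,22) nearest=2 d=12 new=(9,15) → blocked by [0,10]×[15,17], reject
6. q=(14,8) nearest=2 d=2 new=(14,8) → add node 5 parent=2 cost=12

Parent of node 4: 2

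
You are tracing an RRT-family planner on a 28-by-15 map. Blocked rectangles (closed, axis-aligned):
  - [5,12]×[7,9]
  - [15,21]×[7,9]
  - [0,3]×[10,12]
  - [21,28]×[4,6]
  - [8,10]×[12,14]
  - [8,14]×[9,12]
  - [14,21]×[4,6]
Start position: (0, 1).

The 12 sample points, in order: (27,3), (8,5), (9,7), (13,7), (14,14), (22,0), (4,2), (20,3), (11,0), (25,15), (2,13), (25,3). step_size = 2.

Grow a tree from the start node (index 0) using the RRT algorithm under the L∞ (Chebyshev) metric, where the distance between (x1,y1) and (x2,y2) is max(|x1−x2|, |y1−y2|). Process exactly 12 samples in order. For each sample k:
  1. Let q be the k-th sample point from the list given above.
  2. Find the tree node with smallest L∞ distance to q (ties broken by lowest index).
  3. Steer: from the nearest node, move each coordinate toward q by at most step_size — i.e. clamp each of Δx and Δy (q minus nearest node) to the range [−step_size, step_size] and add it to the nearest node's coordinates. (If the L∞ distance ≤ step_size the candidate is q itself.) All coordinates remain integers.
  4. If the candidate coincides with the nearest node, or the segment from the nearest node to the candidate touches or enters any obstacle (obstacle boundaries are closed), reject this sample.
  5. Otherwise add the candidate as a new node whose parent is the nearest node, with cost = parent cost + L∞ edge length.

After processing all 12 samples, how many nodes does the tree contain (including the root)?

1. q=(27,3) nearest=0 d=27 new=(2,3) → add node 1 parent=0 cost=2
2. q=(8,5) nearest=1 d=6 new=(4,5) → add node 2 parent=1 cost=4
3. q=(9,7) nearest=2 d=5 new=(6,7) → blocked by [5,12]×[7,9], reject
4. q=(13,7) nearest=2 d=9 new=(6,7) → blocked by [5,12]×[7,9], reject
5. q=(14,14) nearest=2 d=10 new=(6,7) → blocked by [5,12]×[7,9], reject
6. q=(22,0) nearest=2 d=18 new=(6,3) → add node 3 parent=2 cost=6
7. q=(4,2) nearest=1 d=2 new=(4,2) → add node 4 parent=1 cost=4
8. q=(20,3) nearest=3 d=14 new=(8,3) → add node 5 parent=3 cost=8
9. q=(11,0) nearest=5 d=3 new=(10,1) → add node 6 parent=5 cost=10
10. q=(25,15) nearest=6 d=15 new=(12,3) → add node 7 parent=6 cost=12
11. q=(2,13) nearest=2 d=8 new=(2,7) → add node 8 parent=2 cost=6
12. q=(25,3) nearest=7 d=13 new=(14,3) → add node 9 parent=7 cost=14

Node count: 10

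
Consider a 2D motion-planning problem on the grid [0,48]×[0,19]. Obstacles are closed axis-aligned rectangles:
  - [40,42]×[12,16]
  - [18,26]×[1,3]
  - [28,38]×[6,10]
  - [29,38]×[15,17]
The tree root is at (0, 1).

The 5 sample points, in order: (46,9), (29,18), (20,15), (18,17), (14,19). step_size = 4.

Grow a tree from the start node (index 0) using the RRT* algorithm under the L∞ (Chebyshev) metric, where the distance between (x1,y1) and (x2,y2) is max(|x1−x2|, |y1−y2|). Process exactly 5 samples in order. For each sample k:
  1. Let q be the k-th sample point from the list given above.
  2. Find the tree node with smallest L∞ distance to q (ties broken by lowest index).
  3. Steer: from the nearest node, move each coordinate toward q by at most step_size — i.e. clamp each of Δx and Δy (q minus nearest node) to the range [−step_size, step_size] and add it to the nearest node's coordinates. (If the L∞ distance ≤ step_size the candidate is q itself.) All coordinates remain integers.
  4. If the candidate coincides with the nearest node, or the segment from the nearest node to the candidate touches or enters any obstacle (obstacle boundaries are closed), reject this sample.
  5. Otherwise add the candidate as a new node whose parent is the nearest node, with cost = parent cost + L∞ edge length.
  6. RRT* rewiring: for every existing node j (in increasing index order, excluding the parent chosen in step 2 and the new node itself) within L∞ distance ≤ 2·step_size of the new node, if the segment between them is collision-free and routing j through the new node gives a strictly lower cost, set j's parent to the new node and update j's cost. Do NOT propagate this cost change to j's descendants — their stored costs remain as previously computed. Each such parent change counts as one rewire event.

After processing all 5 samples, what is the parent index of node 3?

1. q=(46,9) nearest=0 d=46 new=(4,5) → add node 1 parent=0 cost=4
2. q=(29,18) nearest=1 d=25 new=(8,9) → add node 2 parent=1 cost=8
3. q=(20,15) nearest=2 d=12 new=(12,13) → add node 3 parent=2 cost=12
4. q=(18,17) nearest=3 d=6 new=(16,17) → add node 4 parent=3 cost=16
5. q=(14,19) nearest=4 d=2 new=(14,19) → add node 5 parent=4 cost=18

Parent of node 3: 2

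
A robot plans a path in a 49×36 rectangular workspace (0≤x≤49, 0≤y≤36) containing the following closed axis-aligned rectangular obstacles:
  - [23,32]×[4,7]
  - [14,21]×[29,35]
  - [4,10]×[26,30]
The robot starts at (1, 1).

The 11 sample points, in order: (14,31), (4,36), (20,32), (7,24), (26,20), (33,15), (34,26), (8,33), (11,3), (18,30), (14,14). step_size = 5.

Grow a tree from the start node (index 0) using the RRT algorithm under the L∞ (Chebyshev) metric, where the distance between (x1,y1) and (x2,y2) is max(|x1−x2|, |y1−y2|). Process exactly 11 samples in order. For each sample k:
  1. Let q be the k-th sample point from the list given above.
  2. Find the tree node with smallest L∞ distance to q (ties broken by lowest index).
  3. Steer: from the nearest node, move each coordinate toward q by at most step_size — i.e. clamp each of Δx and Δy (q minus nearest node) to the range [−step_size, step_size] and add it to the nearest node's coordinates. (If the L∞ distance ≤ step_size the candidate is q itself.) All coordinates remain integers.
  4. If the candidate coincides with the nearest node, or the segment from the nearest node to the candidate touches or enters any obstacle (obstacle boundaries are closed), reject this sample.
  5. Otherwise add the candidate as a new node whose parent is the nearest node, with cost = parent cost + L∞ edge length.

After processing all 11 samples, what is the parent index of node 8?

1. q=(14,31) nearest=0 d=30 new=(6,6) → add node 1 parent=0 cost=5
2. q=(4,36) nearest=1 d=30 new=(4,11) → add node 2 parent=1 cost=10
3. q=(20,32) nearest=2 d=21 new=(9,16) → add node 3 parent=2 cost=15
4. q=(7,24) nearest=3 d=8 new=(7,21) → add node 4 parent=3 cost=20
5. q=(26,20) nearest=3 d=17 new=(14,20) → add node 5 parent=3 cost=20
6. q=(33,15) nearest=5 d=19 new=(19,15) → add node 6 parent=5 cost=25
7. q=(34,26) nearest=6 d=15 new=(24,20) → add node 7 parent=6 cost=30
8. q=(8,33) nearest=4 d=12 new=(8,26) → blocked by [4,10]×[26,30], reject
9. q=(11,3) nearest=1 d=5 new=(11,3) → add node 8 parent=1 cost=10
10. q=(18,30) nearest=5 d=10 new=(18,25) → add node 9 parent=5 cost=25
11. q=(14,14) nearest=3 d=5 new=(14,14) → add node 10 parent=3 cost=20

Parent of node 8: 1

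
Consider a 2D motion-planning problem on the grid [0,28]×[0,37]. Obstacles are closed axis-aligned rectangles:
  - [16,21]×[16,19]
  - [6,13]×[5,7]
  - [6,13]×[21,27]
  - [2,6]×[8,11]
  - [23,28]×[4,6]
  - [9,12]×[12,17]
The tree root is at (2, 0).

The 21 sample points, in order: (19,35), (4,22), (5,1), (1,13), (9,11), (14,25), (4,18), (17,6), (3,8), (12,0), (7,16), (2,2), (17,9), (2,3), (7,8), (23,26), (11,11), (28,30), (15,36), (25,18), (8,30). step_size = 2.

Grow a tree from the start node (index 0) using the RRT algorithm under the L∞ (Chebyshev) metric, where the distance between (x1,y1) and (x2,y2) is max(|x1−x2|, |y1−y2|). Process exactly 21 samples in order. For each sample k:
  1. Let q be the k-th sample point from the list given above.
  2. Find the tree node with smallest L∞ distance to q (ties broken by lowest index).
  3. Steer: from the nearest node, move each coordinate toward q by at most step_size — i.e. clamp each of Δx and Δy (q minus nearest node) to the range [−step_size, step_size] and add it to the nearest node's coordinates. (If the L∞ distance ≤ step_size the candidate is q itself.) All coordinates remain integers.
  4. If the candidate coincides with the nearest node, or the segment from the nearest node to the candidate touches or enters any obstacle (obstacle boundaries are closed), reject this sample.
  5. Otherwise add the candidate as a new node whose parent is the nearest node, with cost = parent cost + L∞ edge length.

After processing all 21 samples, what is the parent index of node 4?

1. q=(19,35) nearest=0 d=35 new=(4,2) → add node 1 parent=0 cost=2
2. q=(4,22) nearest=1 d=20 new=(4,4) → add node 2 parent=1 cost=4
3. q=(5,1) nearest=1 d=1 new=(5,1) → add node 3 parent=1 cost=3
4. q=(1,13) nearest=2 d=9 new=(2,6) → add node 4 parent=2 cost=6
5. q=(9,11) nearest=2 d=7 new=(6,6) → blocked by [6,13]×[5,7], reject
6. q=(14,25) nearest=4 d=19 new=(4,8) → blocked by [2,6]×[8,11], reject
7. q=(4,18) nearest=4 d=12 new=(4,8) → blocked by [2,6]×[8,11], reject
8. q=(17,6) nearest=3 d=12 new=(7,3) → add node 5 parent=3 cost=5
9. q=(3,8) nearest=4 d=2 new=(3,8) → blocked by [2,6]×[8,11], reject
10. q=(12,0) nearest=5 d=5 new=(9,1) → add node 6 parent=5 cost=7
11. q=(7,16) nearest=4 d=10 new=(4,8) → blocked by [2,6]×[8,11], reject
12. q=(2,2) nearest=0 d=2 new=(2,2) → add node 7 parent=0 cost=2
13. q=(17,9) nearest=6 d=8 new=(11,3) → add node 8 parent=6 cost=9
14. q=(2,3) nearest=7 d=1 new=(2,3) → add node 9 parent=7 cost=3
15. q=(7,8) nearest=2 d=4 new=(6,6) → blocked by [6,13]×[5,7], reject
16. q=(23,26) nearest=4 d=21 new=(4,8) → blocked by [2,6]×[8,11], reject
17. q=(11,11) nearest=2 d=7 new=(6,6) → blocked by [6,13]×[5,7], reject
18. q=(28,30) nearest=2 d=26 new=(6,6) → blocked by [6,13]×[5,7], reject
19. q=(15,36) nearest=4 d=30 new=(4,8) → blocked by [2,6]×[8,11], reject
20. q=(25,18) nearest=8 d=15 new=(13,5) → blocked by [6,13]×[5,7], reject
21. q=(8,30) nearest=4 d=24 new=(4,8) → blocked by [2,6]×[8,11], reject

Parent of node 4: 2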